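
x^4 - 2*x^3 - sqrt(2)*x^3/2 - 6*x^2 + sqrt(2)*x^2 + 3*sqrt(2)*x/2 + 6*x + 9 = (x - 3)*(x + 1)*(x - 3*sqrt(2)/2)*(x + sqrt(2))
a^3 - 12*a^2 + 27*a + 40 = (a - 8)*(a - 5)*(a + 1)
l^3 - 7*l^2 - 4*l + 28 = (l - 7)*(l - 2)*(l + 2)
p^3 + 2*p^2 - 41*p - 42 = (p - 6)*(p + 1)*(p + 7)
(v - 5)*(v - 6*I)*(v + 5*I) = v^3 - 5*v^2 - I*v^2 + 30*v + 5*I*v - 150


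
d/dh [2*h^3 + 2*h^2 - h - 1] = 6*h^2 + 4*h - 1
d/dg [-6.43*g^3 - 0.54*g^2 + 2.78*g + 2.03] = -19.29*g^2 - 1.08*g + 2.78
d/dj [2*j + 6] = 2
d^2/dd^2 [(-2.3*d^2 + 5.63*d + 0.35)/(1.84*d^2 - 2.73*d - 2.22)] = (15.015136*d^3 - 49.26048*d^2 + 127.435824*d - 82.836606)/(6.229504*d^6 - 27.728064*d^5 + 18.591912*d^4 + 46.562607*d^3 - 22.431546*d^2 - 40.363596*d - 10.941048)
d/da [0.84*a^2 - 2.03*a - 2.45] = 1.68*a - 2.03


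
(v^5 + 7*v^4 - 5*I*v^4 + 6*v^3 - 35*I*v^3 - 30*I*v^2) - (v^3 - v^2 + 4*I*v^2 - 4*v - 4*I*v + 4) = v^5 + 7*v^4 - 5*I*v^4 + 5*v^3 - 35*I*v^3 + v^2 - 34*I*v^2 + 4*v + 4*I*v - 4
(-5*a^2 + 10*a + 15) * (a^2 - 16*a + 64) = -5*a^4 + 90*a^3 - 465*a^2 + 400*a + 960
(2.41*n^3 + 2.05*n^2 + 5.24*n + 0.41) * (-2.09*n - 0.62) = -5.0369*n^4 - 5.7787*n^3 - 12.2226*n^2 - 4.1057*n - 0.2542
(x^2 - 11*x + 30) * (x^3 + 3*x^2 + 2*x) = x^5 - 8*x^4 - x^3 + 68*x^2 + 60*x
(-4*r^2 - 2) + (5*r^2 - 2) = r^2 - 4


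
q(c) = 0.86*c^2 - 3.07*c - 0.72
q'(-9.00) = -18.55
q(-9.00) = 96.57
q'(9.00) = 12.41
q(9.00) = 41.31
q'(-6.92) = -14.97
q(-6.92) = 61.71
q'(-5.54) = -12.60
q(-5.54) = 42.68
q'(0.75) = -1.78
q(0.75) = -2.54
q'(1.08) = -1.21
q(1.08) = -3.03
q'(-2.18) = -6.82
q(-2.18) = 10.06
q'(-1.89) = -6.32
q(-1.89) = 8.15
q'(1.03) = -1.30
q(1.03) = -2.97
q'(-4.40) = -10.64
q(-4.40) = 29.44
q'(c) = 1.72*c - 3.07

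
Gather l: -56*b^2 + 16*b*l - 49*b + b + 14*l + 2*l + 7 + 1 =-56*b^2 - 48*b + l*(16*b + 16) + 8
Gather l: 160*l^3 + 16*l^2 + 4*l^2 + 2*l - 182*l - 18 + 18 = 160*l^3 + 20*l^2 - 180*l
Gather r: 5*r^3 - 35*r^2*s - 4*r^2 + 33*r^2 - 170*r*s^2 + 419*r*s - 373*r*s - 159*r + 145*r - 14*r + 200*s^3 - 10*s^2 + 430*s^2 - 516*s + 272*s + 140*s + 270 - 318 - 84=5*r^3 + r^2*(29 - 35*s) + r*(-170*s^2 + 46*s - 28) + 200*s^3 + 420*s^2 - 104*s - 132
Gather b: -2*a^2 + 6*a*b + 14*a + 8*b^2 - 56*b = -2*a^2 + 14*a + 8*b^2 + b*(6*a - 56)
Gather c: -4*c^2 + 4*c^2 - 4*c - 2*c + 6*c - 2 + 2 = 0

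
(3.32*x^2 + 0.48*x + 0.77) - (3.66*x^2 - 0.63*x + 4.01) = -0.34*x^2 + 1.11*x - 3.24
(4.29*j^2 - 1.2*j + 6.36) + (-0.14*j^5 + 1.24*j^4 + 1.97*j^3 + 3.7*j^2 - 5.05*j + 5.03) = -0.14*j^5 + 1.24*j^4 + 1.97*j^3 + 7.99*j^2 - 6.25*j + 11.39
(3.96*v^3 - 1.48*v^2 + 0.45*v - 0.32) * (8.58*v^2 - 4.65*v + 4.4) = 33.9768*v^5 - 31.1124*v^4 + 28.167*v^3 - 11.3501*v^2 + 3.468*v - 1.408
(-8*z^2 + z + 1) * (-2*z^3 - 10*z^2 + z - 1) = 16*z^5 + 78*z^4 - 20*z^3 - z^2 - 1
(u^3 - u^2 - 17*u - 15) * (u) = u^4 - u^3 - 17*u^2 - 15*u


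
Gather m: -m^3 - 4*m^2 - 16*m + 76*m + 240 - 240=-m^3 - 4*m^2 + 60*m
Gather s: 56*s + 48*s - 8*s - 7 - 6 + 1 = 96*s - 12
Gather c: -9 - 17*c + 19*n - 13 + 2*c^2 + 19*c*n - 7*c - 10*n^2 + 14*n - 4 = 2*c^2 + c*(19*n - 24) - 10*n^2 + 33*n - 26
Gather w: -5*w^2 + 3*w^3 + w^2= 3*w^3 - 4*w^2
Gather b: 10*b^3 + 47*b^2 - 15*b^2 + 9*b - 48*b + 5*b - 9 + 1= 10*b^3 + 32*b^2 - 34*b - 8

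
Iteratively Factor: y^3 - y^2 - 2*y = (y - 2)*(y^2 + y) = (y - 2)*(y + 1)*(y)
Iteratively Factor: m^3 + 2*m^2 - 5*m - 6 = (m - 2)*(m^2 + 4*m + 3) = (m - 2)*(m + 1)*(m + 3)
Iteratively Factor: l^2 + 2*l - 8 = (l + 4)*(l - 2)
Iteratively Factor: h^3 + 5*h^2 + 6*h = (h)*(h^2 + 5*h + 6) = h*(h + 2)*(h + 3)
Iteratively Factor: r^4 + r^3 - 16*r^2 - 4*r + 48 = (r - 3)*(r^3 + 4*r^2 - 4*r - 16) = (r - 3)*(r - 2)*(r^2 + 6*r + 8) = (r - 3)*(r - 2)*(r + 2)*(r + 4)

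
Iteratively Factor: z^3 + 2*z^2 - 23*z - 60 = (z + 3)*(z^2 - z - 20) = (z - 5)*(z + 3)*(z + 4)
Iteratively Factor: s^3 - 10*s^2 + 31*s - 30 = (s - 2)*(s^2 - 8*s + 15) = (s - 3)*(s - 2)*(s - 5)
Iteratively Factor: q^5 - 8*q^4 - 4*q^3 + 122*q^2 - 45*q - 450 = (q - 5)*(q^4 - 3*q^3 - 19*q^2 + 27*q + 90) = (q - 5)^2*(q^3 + 2*q^2 - 9*q - 18) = (q - 5)^2*(q - 3)*(q^2 + 5*q + 6) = (q - 5)^2*(q - 3)*(q + 3)*(q + 2)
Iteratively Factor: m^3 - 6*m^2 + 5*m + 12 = (m + 1)*(m^2 - 7*m + 12) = (m - 3)*(m + 1)*(m - 4)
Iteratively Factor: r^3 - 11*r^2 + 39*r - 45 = (r - 3)*(r^2 - 8*r + 15) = (r - 3)^2*(r - 5)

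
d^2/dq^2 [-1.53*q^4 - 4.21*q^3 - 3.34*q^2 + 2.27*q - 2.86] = -18.36*q^2 - 25.26*q - 6.68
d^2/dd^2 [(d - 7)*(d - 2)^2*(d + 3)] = 12*d^2 - 48*d - 2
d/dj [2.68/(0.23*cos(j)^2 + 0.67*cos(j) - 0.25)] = (1.2328*cos(j) + 1.7956)*sin(j)/(0.23*cos(j)^2 + 0.67*cos(j) - 0.25)^2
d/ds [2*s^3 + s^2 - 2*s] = 6*s^2 + 2*s - 2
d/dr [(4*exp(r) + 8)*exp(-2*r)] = 4*(-exp(r) - 4)*exp(-2*r)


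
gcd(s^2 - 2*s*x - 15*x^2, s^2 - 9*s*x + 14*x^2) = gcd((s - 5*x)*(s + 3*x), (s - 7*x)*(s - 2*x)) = 1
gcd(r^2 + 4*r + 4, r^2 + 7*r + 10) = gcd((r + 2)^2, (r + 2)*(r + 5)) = r + 2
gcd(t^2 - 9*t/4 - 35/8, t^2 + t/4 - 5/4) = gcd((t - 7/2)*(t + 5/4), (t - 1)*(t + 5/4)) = t + 5/4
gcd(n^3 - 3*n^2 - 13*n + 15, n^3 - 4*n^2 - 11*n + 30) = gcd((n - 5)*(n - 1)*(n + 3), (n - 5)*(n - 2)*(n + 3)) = n^2 - 2*n - 15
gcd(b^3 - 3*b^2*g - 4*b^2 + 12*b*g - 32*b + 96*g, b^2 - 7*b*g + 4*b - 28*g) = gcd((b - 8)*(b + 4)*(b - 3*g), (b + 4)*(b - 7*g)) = b + 4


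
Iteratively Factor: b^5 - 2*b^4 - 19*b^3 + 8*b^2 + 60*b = (b)*(b^4 - 2*b^3 - 19*b^2 + 8*b + 60) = b*(b - 2)*(b^3 - 19*b - 30) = b*(b - 5)*(b - 2)*(b^2 + 5*b + 6) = b*(b - 5)*(b - 2)*(b + 3)*(b + 2)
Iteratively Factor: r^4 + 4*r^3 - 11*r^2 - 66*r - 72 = (r + 2)*(r^3 + 2*r^2 - 15*r - 36) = (r - 4)*(r + 2)*(r^2 + 6*r + 9) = (r - 4)*(r + 2)*(r + 3)*(r + 3)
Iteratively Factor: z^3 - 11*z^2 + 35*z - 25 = (z - 1)*(z^2 - 10*z + 25) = (z - 5)*(z - 1)*(z - 5)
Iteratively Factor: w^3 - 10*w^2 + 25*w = (w - 5)*(w^2 - 5*w) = w*(w - 5)*(w - 5)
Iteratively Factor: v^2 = (v)*(v)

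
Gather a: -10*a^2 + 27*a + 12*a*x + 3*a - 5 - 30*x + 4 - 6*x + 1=-10*a^2 + a*(12*x + 30) - 36*x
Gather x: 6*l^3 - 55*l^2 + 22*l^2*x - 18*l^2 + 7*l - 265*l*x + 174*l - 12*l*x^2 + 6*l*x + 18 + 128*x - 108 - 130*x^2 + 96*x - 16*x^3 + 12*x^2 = 6*l^3 - 73*l^2 + 181*l - 16*x^3 + x^2*(-12*l - 118) + x*(22*l^2 - 259*l + 224) - 90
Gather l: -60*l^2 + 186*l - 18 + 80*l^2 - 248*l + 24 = 20*l^2 - 62*l + 6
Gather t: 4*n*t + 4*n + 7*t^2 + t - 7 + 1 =4*n + 7*t^2 + t*(4*n + 1) - 6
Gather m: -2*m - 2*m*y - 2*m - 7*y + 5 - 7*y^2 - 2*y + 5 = m*(-2*y - 4) - 7*y^2 - 9*y + 10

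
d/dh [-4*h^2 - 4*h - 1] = -8*h - 4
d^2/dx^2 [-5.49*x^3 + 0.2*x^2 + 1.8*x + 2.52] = 0.4 - 32.94*x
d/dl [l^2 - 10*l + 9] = 2*l - 10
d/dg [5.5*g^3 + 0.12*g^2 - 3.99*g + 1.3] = 16.5*g^2 + 0.24*g - 3.99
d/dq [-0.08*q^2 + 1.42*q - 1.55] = 1.42 - 0.16*q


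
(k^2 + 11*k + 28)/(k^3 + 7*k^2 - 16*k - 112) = 1/(k - 4)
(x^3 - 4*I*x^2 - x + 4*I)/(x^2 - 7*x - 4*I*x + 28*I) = (x^2 - 1)/(x - 7)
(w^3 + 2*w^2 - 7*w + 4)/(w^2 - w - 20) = (w^2 - 2*w + 1)/(w - 5)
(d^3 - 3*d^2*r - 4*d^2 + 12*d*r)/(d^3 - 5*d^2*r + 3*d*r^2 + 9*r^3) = d*(4 - d)/(-d^2 + 2*d*r + 3*r^2)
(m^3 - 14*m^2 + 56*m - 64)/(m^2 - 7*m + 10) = (m^2 - 12*m + 32)/(m - 5)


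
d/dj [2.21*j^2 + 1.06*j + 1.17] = 4.42*j + 1.06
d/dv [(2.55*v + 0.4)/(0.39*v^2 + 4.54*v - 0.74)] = (0.9945*v^2 + 11.577*v - (0.78*v + 4.54)*(2.55*v + 0.4) - 1.887)/(0.39*v^2 + 4.54*v - 0.74)^2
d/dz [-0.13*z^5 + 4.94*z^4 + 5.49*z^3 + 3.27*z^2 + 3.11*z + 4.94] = -0.65*z^4 + 19.76*z^3 + 16.47*z^2 + 6.54*z + 3.11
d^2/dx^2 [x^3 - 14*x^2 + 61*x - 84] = 6*x - 28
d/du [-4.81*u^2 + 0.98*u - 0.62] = 0.98 - 9.62*u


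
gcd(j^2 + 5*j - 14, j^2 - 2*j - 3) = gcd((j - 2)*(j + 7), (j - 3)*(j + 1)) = 1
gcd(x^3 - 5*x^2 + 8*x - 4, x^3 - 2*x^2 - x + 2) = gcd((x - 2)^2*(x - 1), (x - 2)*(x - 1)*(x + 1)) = x^2 - 3*x + 2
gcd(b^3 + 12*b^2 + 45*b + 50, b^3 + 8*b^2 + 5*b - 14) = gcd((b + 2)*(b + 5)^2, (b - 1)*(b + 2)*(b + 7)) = b + 2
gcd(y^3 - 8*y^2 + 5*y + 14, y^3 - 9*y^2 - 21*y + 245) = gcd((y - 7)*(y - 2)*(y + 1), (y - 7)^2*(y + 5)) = y - 7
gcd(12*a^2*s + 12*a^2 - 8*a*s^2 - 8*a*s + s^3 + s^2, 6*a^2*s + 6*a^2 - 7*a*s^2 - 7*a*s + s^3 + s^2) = -6*a*s - 6*a + s^2 + s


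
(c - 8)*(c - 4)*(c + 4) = c^3 - 8*c^2 - 16*c + 128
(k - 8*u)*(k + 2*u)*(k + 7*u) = k^3 + k^2*u - 58*k*u^2 - 112*u^3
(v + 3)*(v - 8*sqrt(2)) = v^2 - 8*sqrt(2)*v + 3*v - 24*sqrt(2)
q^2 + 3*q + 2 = (q + 1)*(q + 2)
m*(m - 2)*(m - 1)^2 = m^4 - 4*m^3 + 5*m^2 - 2*m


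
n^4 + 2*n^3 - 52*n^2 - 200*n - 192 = (n - 8)*(n + 2)^2*(n + 6)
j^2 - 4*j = j*(j - 4)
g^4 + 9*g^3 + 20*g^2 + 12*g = g*(g + 1)*(g + 2)*(g + 6)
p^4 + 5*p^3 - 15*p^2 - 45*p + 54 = (p - 3)*(p - 1)*(p + 3)*(p + 6)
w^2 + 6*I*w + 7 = (w - I)*(w + 7*I)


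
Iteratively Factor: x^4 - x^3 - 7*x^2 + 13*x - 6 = (x - 1)*(x^3 - 7*x + 6) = (x - 2)*(x - 1)*(x^2 + 2*x - 3) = (x - 2)*(x - 1)*(x + 3)*(x - 1)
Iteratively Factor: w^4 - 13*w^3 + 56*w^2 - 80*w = (w - 4)*(w^3 - 9*w^2 + 20*w) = w*(w - 4)*(w^2 - 9*w + 20) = w*(w - 5)*(w - 4)*(w - 4)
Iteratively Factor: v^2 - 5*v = (v)*(v - 5)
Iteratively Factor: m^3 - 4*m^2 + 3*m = (m - 1)*(m^2 - 3*m) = (m - 3)*(m - 1)*(m)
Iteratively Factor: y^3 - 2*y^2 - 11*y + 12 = (y - 4)*(y^2 + 2*y - 3) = (y - 4)*(y - 1)*(y + 3)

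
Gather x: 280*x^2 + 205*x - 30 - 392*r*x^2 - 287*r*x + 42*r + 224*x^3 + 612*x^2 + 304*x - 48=42*r + 224*x^3 + x^2*(892 - 392*r) + x*(509 - 287*r) - 78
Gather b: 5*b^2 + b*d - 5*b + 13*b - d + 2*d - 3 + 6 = 5*b^2 + b*(d + 8) + d + 3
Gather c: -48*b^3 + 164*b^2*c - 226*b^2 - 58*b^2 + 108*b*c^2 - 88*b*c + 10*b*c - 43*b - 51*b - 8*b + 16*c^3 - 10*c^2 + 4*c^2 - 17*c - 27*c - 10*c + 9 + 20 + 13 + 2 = -48*b^3 - 284*b^2 - 102*b + 16*c^3 + c^2*(108*b - 6) + c*(164*b^2 - 78*b - 54) + 44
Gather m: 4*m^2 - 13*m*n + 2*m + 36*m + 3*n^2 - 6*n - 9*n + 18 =4*m^2 + m*(38 - 13*n) + 3*n^2 - 15*n + 18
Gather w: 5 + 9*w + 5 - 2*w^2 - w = -2*w^2 + 8*w + 10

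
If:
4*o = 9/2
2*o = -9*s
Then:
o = 9/8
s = -1/4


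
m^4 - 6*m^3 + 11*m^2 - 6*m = m*(m - 3)*(m - 2)*(m - 1)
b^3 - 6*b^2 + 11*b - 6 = (b - 3)*(b - 2)*(b - 1)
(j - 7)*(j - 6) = j^2 - 13*j + 42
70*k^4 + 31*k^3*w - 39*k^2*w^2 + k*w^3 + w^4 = (-5*k + w)*(-2*k + w)*(k + w)*(7*k + w)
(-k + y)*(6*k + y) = -6*k^2 + 5*k*y + y^2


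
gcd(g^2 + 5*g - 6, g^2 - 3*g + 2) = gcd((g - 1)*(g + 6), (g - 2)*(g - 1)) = g - 1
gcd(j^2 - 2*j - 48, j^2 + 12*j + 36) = j + 6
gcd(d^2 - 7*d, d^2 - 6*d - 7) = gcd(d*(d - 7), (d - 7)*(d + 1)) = d - 7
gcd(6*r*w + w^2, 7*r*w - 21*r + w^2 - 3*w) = 1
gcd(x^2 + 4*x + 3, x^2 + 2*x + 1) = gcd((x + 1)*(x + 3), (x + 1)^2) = x + 1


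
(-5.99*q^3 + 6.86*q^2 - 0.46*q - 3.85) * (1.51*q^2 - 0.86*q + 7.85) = -9.0449*q^5 + 15.51*q^4 - 53.6157*q^3 + 48.4331*q^2 - 0.3*q - 30.2225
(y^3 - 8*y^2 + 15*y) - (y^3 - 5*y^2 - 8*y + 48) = -3*y^2 + 23*y - 48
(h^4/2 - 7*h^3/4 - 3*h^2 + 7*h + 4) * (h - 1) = h^5/2 - 9*h^4/4 - 5*h^3/4 + 10*h^2 - 3*h - 4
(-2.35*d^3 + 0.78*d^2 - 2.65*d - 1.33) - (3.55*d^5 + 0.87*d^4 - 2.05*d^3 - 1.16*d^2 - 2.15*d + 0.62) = -3.55*d^5 - 0.87*d^4 - 0.3*d^3 + 1.94*d^2 - 0.5*d - 1.95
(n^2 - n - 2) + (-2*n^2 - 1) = -n^2 - n - 3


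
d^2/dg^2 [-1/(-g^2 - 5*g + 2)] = 2*(-g^2 - 5*g + (2*g + 5)^2 + 2)/(g^2 + 5*g - 2)^3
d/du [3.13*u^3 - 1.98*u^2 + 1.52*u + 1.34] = 9.39*u^2 - 3.96*u + 1.52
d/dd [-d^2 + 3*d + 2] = 3 - 2*d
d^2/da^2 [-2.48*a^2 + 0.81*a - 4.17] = -4.96000000000000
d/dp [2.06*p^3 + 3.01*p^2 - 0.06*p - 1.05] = 6.18*p^2 + 6.02*p - 0.06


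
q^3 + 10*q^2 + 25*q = q*(q + 5)^2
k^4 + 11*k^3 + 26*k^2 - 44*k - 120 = (k - 2)*(k + 2)*(k + 5)*(k + 6)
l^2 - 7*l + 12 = (l - 4)*(l - 3)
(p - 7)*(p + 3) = p^2 - 4*p - 21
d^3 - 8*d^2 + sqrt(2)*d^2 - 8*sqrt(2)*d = d*(d - 8)*(d + sqrt(2))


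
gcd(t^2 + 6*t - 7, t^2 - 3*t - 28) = 1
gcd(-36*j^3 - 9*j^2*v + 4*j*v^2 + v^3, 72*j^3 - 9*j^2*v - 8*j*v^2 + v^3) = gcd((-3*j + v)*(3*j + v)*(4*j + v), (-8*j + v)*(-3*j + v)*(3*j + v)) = -9*j^2 + v^2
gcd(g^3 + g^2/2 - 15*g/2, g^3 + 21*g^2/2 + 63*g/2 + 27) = g + 3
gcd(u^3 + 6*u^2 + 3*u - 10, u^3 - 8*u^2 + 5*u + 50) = u + 2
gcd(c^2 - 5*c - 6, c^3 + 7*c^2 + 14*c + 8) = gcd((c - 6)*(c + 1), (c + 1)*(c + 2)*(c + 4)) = c + 1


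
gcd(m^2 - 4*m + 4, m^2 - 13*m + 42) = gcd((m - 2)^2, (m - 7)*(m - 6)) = 1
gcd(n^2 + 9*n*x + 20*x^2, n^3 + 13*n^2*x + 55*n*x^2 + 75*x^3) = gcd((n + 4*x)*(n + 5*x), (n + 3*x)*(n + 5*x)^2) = n + 5*x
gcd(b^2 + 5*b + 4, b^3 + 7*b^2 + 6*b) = b + 1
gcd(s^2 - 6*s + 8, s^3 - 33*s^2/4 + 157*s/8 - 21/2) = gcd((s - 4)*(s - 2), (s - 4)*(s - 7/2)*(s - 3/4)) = s - 4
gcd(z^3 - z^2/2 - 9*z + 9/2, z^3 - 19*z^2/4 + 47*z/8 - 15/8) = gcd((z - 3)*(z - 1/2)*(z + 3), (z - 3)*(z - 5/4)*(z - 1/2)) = z^2 - 7*z/2 + 3/2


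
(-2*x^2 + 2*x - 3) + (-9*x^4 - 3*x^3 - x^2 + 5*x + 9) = -9*x^4 - 3*x^3 - 3*x^2 + 7*x + 6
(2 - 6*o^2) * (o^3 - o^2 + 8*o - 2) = -6*o^5 + 6*o^4 - 46*o^3 + 10*o^2 + 16*o - 4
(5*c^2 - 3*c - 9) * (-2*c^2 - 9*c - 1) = -10*c^4 - 39*c^3 + 40*c^2 + 84*c + 9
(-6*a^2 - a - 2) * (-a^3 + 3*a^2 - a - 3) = 6*a^5 - 17*a^4 + 5*a^3 + 13*a^2 + 5*a + 6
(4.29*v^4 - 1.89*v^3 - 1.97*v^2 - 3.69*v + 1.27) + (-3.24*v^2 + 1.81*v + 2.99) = 4.29*v^4 - 1.89*v^3 - 5.21*v^2 - 1.88*v + 4.26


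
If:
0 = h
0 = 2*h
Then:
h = 0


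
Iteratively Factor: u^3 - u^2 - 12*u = (u - 4)*(u^2 + 3*u) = u*(u - 4)*(u + 3)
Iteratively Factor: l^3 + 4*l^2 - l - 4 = (l + 1)*(l^2 + 3*l - 4) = (l + 1)*(l + 4)*(l - 1)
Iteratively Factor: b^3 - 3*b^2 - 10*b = (b + 2)*(b^2 - 5*b) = b*(b + 2)*(b - 5)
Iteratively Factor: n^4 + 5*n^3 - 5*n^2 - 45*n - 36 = (n + 4)*(n^3 + n^2 - 9*n - 9) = (n + 1)*(n + 4)*(n^2 - 9) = (n + 1)*(n + 3)*(n + 4)*(n - 3)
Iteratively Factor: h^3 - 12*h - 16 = (h + 2)*(h^2 - 2*h - 8) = (h + 2)^2*(h - 4)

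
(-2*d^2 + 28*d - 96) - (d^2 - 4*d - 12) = -3*d^2 + 32*d - 84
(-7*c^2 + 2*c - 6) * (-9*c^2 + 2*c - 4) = 63*c^4 - 32*c^3 + 86*c^2 - 20*c + 24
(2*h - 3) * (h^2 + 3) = 2*h^3 - 3*h^2 + 6*h - 9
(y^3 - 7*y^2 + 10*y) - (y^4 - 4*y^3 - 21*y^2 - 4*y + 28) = -y^4 + 5*y^3 + 14*y^2 + 14*y - 28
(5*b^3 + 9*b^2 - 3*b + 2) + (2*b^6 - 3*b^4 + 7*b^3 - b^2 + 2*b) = 2*b^6 - 3*b^4 + 12*b^3 + 8*b^2 - b + 2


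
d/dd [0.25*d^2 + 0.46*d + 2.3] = 0.5*d + 0.46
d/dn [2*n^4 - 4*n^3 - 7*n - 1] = 8*n^3 - 12*n^2 - 7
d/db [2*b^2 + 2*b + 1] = 4*b + 2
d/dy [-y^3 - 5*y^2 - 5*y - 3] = -3*y^2 - 10*y - 5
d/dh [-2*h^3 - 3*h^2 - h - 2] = -6*h^2 - 6*h - 1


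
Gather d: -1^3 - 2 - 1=-4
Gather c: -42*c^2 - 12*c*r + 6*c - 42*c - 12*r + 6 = -42*c^2 + c*(-12*r - 36) - 12*r + 6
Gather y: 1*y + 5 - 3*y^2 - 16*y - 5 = -3*y^2 - 15*y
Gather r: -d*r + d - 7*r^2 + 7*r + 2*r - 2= d - 7*r^2 + r*(9 - d) - 2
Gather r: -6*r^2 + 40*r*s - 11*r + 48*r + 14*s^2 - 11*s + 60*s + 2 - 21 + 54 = -6*r^2 + r*(40*s + 37) + 14*s^2 + 49*s + 35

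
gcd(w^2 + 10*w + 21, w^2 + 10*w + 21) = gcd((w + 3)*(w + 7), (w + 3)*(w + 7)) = w^2 + 10*w + 21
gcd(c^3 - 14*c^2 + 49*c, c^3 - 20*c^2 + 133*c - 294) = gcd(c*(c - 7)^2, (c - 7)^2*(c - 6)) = c^2 - 14*c + 49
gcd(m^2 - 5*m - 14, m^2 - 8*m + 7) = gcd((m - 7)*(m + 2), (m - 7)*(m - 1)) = m - 7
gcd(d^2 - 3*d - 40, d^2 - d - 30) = d + 5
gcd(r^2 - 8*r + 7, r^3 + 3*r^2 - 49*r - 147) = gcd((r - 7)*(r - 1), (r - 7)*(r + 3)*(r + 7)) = r - 7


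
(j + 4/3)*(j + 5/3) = j^2 + 3*j + 20/9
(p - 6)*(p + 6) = p^2 - 36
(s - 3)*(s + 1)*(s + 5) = s^3 + 3*s^2 - 13*s - 15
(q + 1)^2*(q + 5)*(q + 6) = q^4 + 13*q^3 + 53*q^2 + 71*q + 30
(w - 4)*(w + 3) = w^2 - w - 12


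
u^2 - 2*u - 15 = (u - 5)*(u + 3)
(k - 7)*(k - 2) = k^2 - 9*k + 14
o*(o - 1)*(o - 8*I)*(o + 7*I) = o^4 - o^3 - I*o^3 + 56*o^2 + I*o^2 - 56*o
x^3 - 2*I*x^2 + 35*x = x*(x - 7*I)*(x + 5*I)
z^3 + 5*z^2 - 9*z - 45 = (z - 3)*(z + 3)*(z + 5)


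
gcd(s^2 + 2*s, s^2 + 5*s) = s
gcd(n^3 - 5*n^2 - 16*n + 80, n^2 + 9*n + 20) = n + 4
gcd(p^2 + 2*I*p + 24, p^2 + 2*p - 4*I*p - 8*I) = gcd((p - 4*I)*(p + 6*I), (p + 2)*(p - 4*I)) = p - 4*I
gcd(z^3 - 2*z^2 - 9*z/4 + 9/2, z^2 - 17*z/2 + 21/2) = z - 3/2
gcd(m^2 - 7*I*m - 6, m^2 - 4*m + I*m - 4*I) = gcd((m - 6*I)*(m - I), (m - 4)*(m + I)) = 1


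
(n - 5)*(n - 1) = n^2 - 6*n + 5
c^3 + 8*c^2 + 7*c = c*(c + 1)*(c + 7)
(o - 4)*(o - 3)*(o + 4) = o^3 - 3*o^2 - 16*o + 48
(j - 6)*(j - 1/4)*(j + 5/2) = j^3 - 15*j^2/4 - 113*j/8 + 15/4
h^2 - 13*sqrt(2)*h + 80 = (h - 8*sqrt(2))*(h - 5*sqrt(2))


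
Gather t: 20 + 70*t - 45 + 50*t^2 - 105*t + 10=50*t^2 - 35*t - 15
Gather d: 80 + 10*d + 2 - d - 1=9*d + 81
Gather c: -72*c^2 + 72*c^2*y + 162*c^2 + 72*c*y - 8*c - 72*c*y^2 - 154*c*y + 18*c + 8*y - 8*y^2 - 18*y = c^2*(72*y + 90) + c*(-72*y^2 - 82*y + 10) - 8*y^2 - 10*y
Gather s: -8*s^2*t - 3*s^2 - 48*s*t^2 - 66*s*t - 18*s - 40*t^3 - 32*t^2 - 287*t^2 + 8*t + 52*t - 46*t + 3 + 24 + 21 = s^2*(-8*t - 3) + s*(-48*t^2 - 66*t - 18) - 40*t^3 - 319*t^2 + 14*t + 48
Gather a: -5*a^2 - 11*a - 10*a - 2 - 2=-5*a^2 - 21*a - 4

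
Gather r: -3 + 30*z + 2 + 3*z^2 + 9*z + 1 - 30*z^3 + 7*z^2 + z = -30*z^3 + 10*z^2 + 40*z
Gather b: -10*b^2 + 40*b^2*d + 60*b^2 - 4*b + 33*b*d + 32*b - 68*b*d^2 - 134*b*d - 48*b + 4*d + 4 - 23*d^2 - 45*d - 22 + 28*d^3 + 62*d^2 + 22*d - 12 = b^2*(40*d + 50) + b*(-68*d^2 - 101*d - 20) + 28*d^3 + 39*d^2 - 19*d - 30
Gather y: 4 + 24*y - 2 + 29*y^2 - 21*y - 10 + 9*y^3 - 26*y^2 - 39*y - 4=9*y^3 + 3*y^2 - 36*y - 12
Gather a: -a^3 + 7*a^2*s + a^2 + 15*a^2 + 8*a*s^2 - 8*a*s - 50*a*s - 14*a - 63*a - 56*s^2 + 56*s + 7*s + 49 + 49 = -a^3 + a^2*(7*s + 16) + a*(8*s^2 - 58*s - 77) - 56*s^2 + 63*s + 98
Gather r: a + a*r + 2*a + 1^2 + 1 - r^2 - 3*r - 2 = 3*a - r^2 + r*(a - 3)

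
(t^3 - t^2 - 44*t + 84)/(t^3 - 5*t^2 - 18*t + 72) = (t^2 + 5*t - 14)/(t^2 + t - 12)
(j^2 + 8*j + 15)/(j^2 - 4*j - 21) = (j + 5)/(j - 7)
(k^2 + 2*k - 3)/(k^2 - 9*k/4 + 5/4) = 4*(k + 3)/(4*k - 5)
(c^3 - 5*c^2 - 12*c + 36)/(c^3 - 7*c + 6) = (c - 6)/(c - 1)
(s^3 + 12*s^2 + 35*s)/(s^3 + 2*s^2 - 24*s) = (s^2 + 12*s + 35)/(s^2 + 2*s - 24)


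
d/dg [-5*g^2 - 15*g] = -10*g - 15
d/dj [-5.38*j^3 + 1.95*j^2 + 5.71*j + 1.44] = -16.14*j^2 + 3.9*j + 5.71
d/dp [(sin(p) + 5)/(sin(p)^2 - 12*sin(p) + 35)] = (-10*sin(p) + cos(p)^2 + 94)*cos(p)/(sin(p)^2 - 12*sin(p) + 35)^2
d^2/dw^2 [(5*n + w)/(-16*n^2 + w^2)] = -(8*w^2*(5*n + w) + 2*(5*n + 3*w)*(16*n^2 - w^2))/(16*n^2 - w^2)^3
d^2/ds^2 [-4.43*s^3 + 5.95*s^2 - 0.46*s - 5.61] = 11.9 - 26.58*s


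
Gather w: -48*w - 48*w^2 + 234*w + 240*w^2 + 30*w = 192*w^2 + 216*w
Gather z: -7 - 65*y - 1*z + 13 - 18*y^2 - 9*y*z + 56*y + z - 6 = -18*y^2 - 9*y*z - 9*y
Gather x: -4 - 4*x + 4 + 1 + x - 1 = -3*x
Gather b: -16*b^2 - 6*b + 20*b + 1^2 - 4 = -16*b^2 + 14*b - 3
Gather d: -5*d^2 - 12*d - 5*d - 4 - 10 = -5*d^2 - 17*d - 14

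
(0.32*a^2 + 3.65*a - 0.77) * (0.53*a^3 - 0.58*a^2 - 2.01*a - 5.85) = 0.1696*a^5 + 1.7489*a^4 - 3.1683*a^3 - 8.7619*a^2 - 19.8048*a + 4.5045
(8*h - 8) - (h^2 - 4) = -h^2 + 8*h - 4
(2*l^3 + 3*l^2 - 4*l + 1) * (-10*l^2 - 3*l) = -20*l^5 - 36*l^4 + 31*l^3 + 2*l^2 - 3*l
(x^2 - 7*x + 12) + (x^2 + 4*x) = 2*x^2 - 3*x + 12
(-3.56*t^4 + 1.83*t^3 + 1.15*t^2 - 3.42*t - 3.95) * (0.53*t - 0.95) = -1.8868*t^5 + 4.3519*t^4 - 1.129*t^3 - 2.9051*t^2 + 1.1555*t + 3.7525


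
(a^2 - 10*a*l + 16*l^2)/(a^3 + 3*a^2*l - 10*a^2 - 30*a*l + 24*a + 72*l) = (a^2 - 10*a*l + 16*l^2)/(a^3 + 3*a^2*l - 10*a^2 - 30*a*l + 24*a + 72*l)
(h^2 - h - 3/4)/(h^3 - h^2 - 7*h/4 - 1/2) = (2*h - 3)/(2*h^2 - 3*h - 2)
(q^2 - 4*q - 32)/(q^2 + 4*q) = (q - 8)/q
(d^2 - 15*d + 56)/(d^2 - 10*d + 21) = (d - 8)/(d - 3)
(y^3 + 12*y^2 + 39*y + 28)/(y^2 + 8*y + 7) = y + 4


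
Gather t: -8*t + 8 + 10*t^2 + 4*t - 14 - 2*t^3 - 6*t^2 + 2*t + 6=-2*t^3 + 4*t^2 - 2*t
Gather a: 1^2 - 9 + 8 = 0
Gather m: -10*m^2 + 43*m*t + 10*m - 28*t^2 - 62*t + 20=-10*m^2 + m*(43*t + 10) - 28*t^2 - 62*t + 20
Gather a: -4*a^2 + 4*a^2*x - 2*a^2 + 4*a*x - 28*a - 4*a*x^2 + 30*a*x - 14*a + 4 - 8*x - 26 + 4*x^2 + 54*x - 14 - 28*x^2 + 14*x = a^2*(4*x - 6) + a*(-4*x^2 + 34*x - 42) - 24*x^2 + 60*x - 36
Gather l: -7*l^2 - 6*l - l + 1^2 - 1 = -7*l^2 - 7*l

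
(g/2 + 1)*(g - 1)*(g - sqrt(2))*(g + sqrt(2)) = g^4/2 + g^3/2 - 2*g^2 - g + 2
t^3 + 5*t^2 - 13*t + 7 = (t - 1)^2*(t + 7)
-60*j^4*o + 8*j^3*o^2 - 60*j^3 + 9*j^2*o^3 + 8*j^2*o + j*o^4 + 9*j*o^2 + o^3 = (-2*j + o)*(5*j + o)*(6*j + o)*(j*o + 1)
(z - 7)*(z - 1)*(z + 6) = z^3 - 2*z^2 - 41*z + 42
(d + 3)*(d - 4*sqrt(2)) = d^2 - 4*sqrt(2)*d + 3*d - 12*sqrt(2)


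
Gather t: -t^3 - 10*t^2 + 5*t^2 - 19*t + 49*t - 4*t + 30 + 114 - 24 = -t^3 - 5*t^2 + 26*t + 120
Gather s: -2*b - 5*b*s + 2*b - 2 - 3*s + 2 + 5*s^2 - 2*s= 5*s^2 + s*(-5*b - 5)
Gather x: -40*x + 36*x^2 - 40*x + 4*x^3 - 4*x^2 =4*x^3 + 32*x^2 - 80*x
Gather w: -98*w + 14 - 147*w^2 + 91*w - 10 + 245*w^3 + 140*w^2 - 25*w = 245*w^3 - 7*w^2 - 32*w + 4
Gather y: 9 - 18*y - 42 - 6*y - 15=-24*y - 48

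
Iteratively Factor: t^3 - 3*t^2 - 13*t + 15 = (t - 5)*(t^2 + 2*t - 3) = (t - 5)*(t + 3)*(t - 1)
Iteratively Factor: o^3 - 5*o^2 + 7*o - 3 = (o - 1)*(o^2 - 4*o + 3) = (o - 3)*(o - 1)*(o - 1)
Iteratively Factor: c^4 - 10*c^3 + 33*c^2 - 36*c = (c - 3)*(c^3 - 7*c^2 + 12*c) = c*(c - 3)*(c^2 - 7*c + 12) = c*(c - 4)*(c - 3)*(c - 3)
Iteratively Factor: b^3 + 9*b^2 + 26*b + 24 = (b + 4)*(b^2 + 5*b + 6) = (b + 2)*(b + 4)*(b + 3)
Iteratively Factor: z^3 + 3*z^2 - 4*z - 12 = (z + 3)*(z^2 - 4) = (z - 2)*(z + 3)*(z + 2)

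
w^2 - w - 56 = (w - 8)*(w + 7)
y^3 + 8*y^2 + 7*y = y*(y + 1)*(y + 7)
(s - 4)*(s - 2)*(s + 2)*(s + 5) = s^4 + s^3 - 24*s^2 - 4*s + 80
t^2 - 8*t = t*(t - 8)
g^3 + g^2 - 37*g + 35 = (g - 5)*(g - 1)*(g + 7)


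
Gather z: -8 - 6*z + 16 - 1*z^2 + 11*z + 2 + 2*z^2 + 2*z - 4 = z^2 + 7*z + 6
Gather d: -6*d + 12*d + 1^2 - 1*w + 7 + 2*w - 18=6*d + w - 10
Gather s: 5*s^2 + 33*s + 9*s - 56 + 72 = 5*s^2 + 42*s + 16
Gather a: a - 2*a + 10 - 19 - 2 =-a - 11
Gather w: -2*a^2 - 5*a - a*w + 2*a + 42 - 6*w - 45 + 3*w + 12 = -2*a^2 - 3*a + w*(-a - 3) + 9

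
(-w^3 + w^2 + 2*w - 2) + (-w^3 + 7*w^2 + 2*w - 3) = -2*w^3 + 8*w^2 + 4*w - 5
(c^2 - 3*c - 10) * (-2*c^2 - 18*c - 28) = -2*c^4 - 12*c^3 + 46*c^2 + 264*c + 280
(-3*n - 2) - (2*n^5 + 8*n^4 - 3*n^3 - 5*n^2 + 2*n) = -2*n^5 - 8*n^4 + 3*n^3 + 5*n^2 - 5*n - 2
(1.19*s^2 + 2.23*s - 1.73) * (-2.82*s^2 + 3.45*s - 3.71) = -3.3558*s^4 - 2.1831*s^3 + 8.1572*s^2 - 14.2418*s + 6.4183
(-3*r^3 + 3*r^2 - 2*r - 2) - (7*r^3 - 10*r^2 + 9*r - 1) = -10*r^3 + 13*r^2 - 11*r - 1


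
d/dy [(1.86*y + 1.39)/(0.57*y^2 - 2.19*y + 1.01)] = (-1.0602*y^2 - 1.5846*y + 4.9227)/(0.3249*y^4 - 2.4966*y^3 + 5.9475*y^2 - 4.4238*y + 1.0201)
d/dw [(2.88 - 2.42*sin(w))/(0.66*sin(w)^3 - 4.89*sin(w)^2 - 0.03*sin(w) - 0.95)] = (3.1944*sin(w)^3 - 17.5362*sin(w)^2 + 28.1664*sin(w) + 2.3854)*cos(w)/(0.4356*sin(w)^6 - 6.4548*sin(w)^5 + 23.8725*sin(w)^4 - 0.9606*sin(w)^3 + 9.2919*sin(w)^2 + 0.057*sin(w) + 0.9025)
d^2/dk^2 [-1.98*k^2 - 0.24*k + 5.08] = -3.96000000000000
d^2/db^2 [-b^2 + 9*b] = -2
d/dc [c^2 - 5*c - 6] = 2*c - 5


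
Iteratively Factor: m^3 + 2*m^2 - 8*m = (m)*(m^2 + 2*m - 8) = m*(m + 4)*(m - 2)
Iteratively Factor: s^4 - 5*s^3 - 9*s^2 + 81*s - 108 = (s + 4)*(s^3 - 9*s^2 + 27*s - 27) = (s - 3)*(s + 4)*(s^2 - 6*s + 9) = (s - 3)^2*(s + 4)*(s - 3)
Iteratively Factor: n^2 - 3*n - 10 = (n - 5)*(n + 2)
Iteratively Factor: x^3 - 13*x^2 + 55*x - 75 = (x - 5)*(x^2 - 8*x + 15) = (x - 5)^2*(x - 3)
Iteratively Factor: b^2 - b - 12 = (b - 4)*(b + 3)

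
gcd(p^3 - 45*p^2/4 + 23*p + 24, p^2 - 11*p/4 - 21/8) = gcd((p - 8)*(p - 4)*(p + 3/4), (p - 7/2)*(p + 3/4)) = p + 3/4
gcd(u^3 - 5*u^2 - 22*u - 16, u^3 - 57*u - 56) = u^2 - 7*u - 8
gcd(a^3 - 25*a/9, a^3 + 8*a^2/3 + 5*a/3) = a^2 + 5*a/3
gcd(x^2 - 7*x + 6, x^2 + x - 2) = x - 1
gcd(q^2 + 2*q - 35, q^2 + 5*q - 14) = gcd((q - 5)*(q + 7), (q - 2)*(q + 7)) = q + 7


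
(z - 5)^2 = z^2 - 10*z + 25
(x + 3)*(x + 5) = x^2 + 8*x + 15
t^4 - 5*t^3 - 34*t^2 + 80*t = t*(t - 8)*(t - 2)*(t + 5)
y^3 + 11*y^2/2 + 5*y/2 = y*(y + 1/2)*(y + 5)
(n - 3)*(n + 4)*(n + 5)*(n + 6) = n^4 + 12*n^3 + 29*n^2 - 102*n - 360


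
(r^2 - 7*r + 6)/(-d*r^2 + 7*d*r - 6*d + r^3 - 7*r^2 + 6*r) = 1/(-d + r)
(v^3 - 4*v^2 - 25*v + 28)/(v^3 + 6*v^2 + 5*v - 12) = (v - 7)/(v + 3)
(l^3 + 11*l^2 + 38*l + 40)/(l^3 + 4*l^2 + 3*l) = (l^3 + 11*l^2 + 38*l + 40)/(l*(l^2 + 4*l + 3))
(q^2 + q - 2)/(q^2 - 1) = (q + 2)/(q + 1)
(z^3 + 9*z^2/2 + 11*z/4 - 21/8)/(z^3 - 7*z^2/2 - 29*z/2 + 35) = (z^2 + z - 3/4)/(z^2 - 7*z + 10)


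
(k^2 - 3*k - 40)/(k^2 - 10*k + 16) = (k + 5)/(k - 2)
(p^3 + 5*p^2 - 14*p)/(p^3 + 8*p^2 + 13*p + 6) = p*(p^2 + 5*p - 14)/(p^3 + 8*p^2 + 13*p + 6)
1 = 1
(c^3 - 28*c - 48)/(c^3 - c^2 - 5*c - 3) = (-c^3 + 28*c + 48)/(-c^3 + c^2 + 5*c + 3)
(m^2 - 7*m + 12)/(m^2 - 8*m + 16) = (m - 3)/(m - 4)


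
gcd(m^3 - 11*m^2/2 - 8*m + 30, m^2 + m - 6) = m - 2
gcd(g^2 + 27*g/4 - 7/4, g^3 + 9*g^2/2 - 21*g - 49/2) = g + 7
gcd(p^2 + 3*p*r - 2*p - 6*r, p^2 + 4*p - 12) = p - 2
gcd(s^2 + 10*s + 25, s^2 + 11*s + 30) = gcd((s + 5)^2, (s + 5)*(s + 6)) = s + 5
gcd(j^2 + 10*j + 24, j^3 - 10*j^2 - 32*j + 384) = j + 6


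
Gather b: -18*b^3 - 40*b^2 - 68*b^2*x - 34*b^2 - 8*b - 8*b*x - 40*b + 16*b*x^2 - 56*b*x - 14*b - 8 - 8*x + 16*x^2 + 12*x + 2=-18*b^3 + b^2*(-68*x - 74) + b*(16*x^2 - 64*x - 62) + 16*x^2 + 4*x - 6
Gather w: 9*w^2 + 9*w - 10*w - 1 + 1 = 9*w^2 - w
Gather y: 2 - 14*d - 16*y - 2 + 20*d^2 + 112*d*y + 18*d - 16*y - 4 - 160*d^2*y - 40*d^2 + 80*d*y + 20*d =-20*d^2 + 24*d + y*(-160*d^2 + 192*d - 32) - 4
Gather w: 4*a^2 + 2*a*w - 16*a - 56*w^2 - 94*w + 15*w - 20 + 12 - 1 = 4*a^2 - 16*a - 56*w^2 + w*(2*a - 79) - 9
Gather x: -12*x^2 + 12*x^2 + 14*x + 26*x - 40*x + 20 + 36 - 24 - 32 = 0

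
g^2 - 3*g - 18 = (g - 6)*(g + 3)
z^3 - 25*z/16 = z*(z - 5/4)*(z + 5/4)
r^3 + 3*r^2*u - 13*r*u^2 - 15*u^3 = (r - 3*u)*(r + u)*(r + 5*u)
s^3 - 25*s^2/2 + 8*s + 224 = (s - 8)^2*(s + 7/2)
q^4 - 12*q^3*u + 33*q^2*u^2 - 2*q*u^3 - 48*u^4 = (q - 8*u)*(q - 3*u)*(q - 2*u)*(q + u)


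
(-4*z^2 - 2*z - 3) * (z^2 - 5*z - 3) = -4*z^4 + 18*z^3 + 19*z^2 + 21*z + 9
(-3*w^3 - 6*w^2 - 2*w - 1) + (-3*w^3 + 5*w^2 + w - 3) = -6*w^3 - w^2 - w - 4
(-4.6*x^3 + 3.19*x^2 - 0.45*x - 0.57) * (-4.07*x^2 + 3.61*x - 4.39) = 18.722*x^5 - 29.5893*x^4 + 33.5414*x^3 - 13.3087*x^2 - 0.0821999999999998*x + 2.5023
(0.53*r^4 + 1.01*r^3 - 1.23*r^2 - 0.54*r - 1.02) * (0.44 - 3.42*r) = -1.8126*r^5 - 3.221*r^4 + 4.651*r^3 + 1.3056*r^2 + 3.2508*r - 0.4488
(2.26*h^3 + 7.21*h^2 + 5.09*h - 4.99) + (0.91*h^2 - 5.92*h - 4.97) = 2.26*h^3 + 8.12*h^2 - 0.83*h - 9.96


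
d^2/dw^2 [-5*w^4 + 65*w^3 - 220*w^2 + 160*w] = -60*w^2 + 390*w - 440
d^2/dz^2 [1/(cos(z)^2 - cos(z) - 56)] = (4*sin(z)^4 - 227*sin(z)^2 - 209*cos(z)/4 - 3*cos(3*z)/4 + 109)/(sin(z)^2 + cos(z) + 55)^3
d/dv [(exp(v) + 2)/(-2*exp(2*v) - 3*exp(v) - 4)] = ((exp(v) + 2)*(4*exp(v) + 3) - 2*exp(2*v) - 3*exp(v) - 4)*exp(v)/(2*exp(2*v) + 3*exp(v) + 4)^2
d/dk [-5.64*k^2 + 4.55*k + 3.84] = 4.55 - 11.28*k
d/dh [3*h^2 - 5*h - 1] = 6*h - 5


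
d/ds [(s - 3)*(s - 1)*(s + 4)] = 3*s^2 - 13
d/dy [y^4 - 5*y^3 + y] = 4*y^3 - 15*y^2 + 1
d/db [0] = 0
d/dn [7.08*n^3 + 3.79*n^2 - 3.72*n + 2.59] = 21.24*n^2 + 7.58*n - 3.72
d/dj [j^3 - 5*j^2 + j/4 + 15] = 3*j^2 - 10*j + 1/4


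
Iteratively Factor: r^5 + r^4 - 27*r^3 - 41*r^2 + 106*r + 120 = (r + 4)*(r^4 - 3*r^3 - 15*r^2 + 19*r + 30) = (r - 5)*(r + 4)*(r^3 + 2*r^2 - 5*r - 6) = (r - 5)*(r - 2)*(r + 4)*(r^2 + 4*r + 3) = (r - 5)*(r - 2)*(r + 3)*(r + 4)*(r + 1)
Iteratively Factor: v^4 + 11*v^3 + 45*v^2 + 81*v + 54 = (v + 3)*(v^3 + 8*v^2 + 21*v + 18) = (v + 2)*(v + 3)*(v^2 + 6*v + 9) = (v + 2)*(v + 3)^2*(v + 3)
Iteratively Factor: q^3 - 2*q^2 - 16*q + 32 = (q + 4)*(q^2 - 6*q + 8) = (q - 4)*(q + 4)*(q - 2)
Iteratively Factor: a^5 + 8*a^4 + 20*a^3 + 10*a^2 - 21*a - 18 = (a + 1)*(a^4 + 7*a^3 + 13*a^2 - 3*a - 18) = (a - 1)*(a + 1)*(a^3 + 8*a^2 + 21*a + 18) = (a - 1)*(a + 1)*(a + 3)*(a^2 + 5*a + 6) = (a - 1)*(a + 1)*(a + 3)^2*(a + 2)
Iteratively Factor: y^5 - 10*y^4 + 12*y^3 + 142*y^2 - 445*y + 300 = (y - 5)*(y^4 - 5*y^3 - 13*y^2 + 77*y - 60) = (y - 5)^2*(y^3 - 13*y + 12) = (y - 5)^2*(y - 3)*(y^2 + 3*y - 4) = (y - 5)^2*(y - 3)*(y + 4)*(y - 1)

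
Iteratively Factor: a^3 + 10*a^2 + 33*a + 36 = (a + 3)*(a^2 + 7*a + 12) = (a + 3)^2*(a + 4)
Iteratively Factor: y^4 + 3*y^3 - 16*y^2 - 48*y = (y - 4)*(y^3 + 7*y^2 + 12*y) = (y - 4)*(y + 3)*(y^2 + 4*y) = (y - 4)*(y + 3)*(y + 4)*(y)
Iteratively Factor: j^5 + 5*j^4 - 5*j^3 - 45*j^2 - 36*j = (j + 1)*(j^4 + 4*j^3 - 9*j^2 - 36*j) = (j + 1)*(j + 3)*(j^3 + j^2 - 12*j) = (j - 3)*(j + 1)*(j + 3)*(j^2 + 4*j) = j*(j - 3)*(j + 1)*(j + 3)*(j + 4)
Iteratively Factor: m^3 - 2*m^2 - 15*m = (m)*(m^2 - 2*m - 15) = m*(m - 5)*(m + 3)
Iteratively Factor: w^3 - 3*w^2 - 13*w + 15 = (w + 3)*(w^2 - 6*w + 5) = (w - 5)*(w + 3)*(w - 1)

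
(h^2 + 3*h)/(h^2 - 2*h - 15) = h/(h - 5)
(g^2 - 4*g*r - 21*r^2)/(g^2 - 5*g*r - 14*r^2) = (g + 3*r)/(g + 2*r)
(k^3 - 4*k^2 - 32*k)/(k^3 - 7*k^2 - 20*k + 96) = k/(k - 3)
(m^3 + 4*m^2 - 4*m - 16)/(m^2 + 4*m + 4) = (m^2 + 2*m - 8)/(m + 2)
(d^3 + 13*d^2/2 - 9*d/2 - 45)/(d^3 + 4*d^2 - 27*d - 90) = (d - 5/2)/(d - 5)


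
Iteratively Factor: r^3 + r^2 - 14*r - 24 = (r - 4)*(r^2 + 5*r + 6) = (r - 4)*(r + 3)*(r + 2)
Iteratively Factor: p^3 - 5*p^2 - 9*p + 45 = (p + 3)*(p^2 - 8*p + 15) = (p - 3)*(p + 3)*(p - 5)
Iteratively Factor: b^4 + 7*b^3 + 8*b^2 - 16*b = (b - 1)*(b^3 + 8*b^2 + 16*b) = (b - 1)*(b + 4)*(b^2 + 4*b) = b*(b - 1)*(b + 4)*(b + 4)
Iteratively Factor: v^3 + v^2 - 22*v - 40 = (v + 2)*(v^2 - v - 20) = (v + 2)*(v + 4)*(v - 5)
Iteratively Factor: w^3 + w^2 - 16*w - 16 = (w + 1)*(w^2 - 16) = (w + 1)*(w + 4)*(w - 4)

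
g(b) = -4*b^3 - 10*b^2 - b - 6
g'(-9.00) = -793.00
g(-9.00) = 2109.00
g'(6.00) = -553.00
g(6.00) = -1236.00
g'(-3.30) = -65.68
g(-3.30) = 32.15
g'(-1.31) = 4.61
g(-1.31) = -12.86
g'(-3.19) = -59.31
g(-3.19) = 25.28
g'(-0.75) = 7.25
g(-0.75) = -9.19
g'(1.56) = -61.40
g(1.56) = -47.08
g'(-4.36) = -141.92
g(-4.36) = 139.79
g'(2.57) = -131.66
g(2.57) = -142.52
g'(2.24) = -106.01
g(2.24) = -103.37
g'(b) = -12*b^2 - 20*b - 1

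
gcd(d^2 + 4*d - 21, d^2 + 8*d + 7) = d + 7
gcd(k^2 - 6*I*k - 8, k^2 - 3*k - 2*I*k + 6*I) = k - 2*I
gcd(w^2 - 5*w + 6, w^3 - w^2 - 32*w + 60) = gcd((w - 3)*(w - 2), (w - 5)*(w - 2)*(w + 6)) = w - 2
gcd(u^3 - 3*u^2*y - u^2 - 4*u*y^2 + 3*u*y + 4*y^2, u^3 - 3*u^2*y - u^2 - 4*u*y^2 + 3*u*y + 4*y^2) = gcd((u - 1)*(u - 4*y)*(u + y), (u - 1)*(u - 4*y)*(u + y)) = -u^3 + 3*u^2*y + u^2 + 4*u*y^2 - 3*u*y - 4*y^2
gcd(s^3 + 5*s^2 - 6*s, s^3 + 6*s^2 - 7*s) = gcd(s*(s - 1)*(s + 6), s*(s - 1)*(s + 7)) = s^2 - s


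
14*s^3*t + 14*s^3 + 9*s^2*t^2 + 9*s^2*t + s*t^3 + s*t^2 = (2*s + t)*(7*s + t)*(s*t + s)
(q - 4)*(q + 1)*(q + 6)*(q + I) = q^4 + 3*q^3 + I*q^3 - 22*q^2 + 3*I*q^2 - 24*q - 22*I*q - 24*I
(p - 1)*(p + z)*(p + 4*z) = p^3 + 5*p^2*z - p^2 + 4*p*z^2 - 5*p*z - 4*z^2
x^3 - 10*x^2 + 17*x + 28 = (x - 7)*(x - 4)*(x + 1)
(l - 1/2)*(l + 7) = l^2 + 13*l/2 - 7/2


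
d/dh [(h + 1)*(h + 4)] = 2*h + 5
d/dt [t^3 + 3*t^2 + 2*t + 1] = 3*t^2 + 6*t + 2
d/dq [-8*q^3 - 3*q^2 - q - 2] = -24*q^2 - 6*q - 1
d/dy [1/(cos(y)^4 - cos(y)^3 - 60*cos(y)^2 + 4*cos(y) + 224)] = (4*cos(y)^3 - 3*cos(y)^2 - 120*cos(y) + 4)*sin(y)/(cos(y)^4 - cos(y)^3 - 60*cos(y)^2 + 4*cos(y) + 224)^2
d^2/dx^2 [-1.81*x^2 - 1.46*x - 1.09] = -3.62000000000000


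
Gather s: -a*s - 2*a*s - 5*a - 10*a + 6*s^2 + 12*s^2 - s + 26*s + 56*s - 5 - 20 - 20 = -15*a + 18*s^2 + s*(81 - 3*a) - 45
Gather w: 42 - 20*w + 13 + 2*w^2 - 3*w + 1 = 2*w^2 - 23*w + 56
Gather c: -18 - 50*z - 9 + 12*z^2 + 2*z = 12*z^2 - 48*z - 27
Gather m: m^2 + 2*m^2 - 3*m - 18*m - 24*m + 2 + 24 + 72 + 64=3*m^2 - 45*m + 162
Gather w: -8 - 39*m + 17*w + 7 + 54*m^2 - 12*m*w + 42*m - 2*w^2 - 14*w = 54*m^2 + 3*m - 2*w^2 + w*(3 - 12*m) - 1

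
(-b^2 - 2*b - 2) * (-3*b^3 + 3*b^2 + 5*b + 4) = 3*b^5 + 3*b^4 - 5*b^3 - 20*b^2 - 18*b - 8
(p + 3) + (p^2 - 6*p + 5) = p^2 - 5*p + 8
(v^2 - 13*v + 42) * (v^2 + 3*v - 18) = v^4 - 10*v^3 - 15*v^2 + 360*v - 756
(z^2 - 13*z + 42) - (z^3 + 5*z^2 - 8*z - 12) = -z^3 - 4*z^2 - 5*z + 54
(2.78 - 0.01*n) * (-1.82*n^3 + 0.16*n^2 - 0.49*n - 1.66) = 0.0182*n^4 - 5.0612*n^3 + 0.4497*n^2 - 1.3456*n - 4.6148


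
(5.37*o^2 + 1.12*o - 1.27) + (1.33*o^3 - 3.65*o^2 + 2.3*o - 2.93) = 1.33*o^3 + 1.72*o^2 + 3.42*o - 4.2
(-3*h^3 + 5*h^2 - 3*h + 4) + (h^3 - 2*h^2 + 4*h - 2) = -2*h^3 + 3*h^2 + h + 2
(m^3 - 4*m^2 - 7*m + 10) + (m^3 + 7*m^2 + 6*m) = 2*m^3 + 3*m^2 - m + 10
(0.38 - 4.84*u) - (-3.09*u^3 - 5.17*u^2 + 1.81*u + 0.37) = 3.09*u^3 + 5.17*u^2 - 6.65*u + 0.01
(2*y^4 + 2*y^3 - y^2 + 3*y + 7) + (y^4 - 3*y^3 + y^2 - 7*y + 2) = 3*y^4 - y^3 - 4*y + 9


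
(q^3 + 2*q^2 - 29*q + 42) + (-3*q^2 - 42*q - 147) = q^3 - q^2 - 71*q - 105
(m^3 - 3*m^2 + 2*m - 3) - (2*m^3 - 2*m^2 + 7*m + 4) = -m^3 - m^2 - 5*m - 7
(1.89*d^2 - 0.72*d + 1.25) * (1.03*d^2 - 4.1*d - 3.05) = 1.9467*d^4 - 8.4906*d^3 - 1.525*d^2 - 2.929*d - 3.8125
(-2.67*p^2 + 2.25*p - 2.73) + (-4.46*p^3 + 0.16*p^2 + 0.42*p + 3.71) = -4.46*p^3 - 2.51*p^2 + 2.67*p + 0.98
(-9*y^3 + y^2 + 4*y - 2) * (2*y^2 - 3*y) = -18*y^5 + 29*y^4 + 5*y^3 - 16*y^2 + 6*y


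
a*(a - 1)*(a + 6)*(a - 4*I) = a^4 + 5*a^3 - 4*I*a^3 - 6*a^2 - 20*I*a^2 + 24*I*a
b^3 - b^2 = b^2*(b - 1)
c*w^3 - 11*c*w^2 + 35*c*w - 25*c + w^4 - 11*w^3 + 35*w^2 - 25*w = (c + w)*(w - 5)^2*(w - 1)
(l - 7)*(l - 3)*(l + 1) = l^3 - 9*l^2 + 11*l + 21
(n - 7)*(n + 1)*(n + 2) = n^3 - 4*n^2 - 19*n - 14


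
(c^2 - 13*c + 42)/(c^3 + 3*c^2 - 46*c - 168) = (c - 6)/(c^2 + 10*c + 24)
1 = 1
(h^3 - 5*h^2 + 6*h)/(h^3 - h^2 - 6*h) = (h - 2)/(h + 2)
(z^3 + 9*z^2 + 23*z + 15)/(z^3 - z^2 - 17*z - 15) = (z + 5)/(z - 5)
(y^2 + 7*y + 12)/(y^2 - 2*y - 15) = (y + 4)/(y - 5)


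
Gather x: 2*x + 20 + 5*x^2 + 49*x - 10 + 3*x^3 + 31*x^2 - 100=3*x^3 + 36*x^2 + 51*x - 90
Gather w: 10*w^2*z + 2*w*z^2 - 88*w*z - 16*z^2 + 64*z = 10*w^2*z + w*(2*z^2 - 88*z) - 16*z^2 + 64*z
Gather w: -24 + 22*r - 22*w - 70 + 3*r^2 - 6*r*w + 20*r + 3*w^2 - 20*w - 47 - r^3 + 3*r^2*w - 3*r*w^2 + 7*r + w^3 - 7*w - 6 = -r^3 + 3*r^2 + 49*r + w^3 + w^2*(3 - 3*r) + w*(3*r^2 - 6*r - 49) - 147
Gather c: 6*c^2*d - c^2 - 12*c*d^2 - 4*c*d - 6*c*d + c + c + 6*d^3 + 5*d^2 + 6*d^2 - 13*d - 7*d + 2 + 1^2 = c^2*(6*d - 1) + c*(-12*d^2 - 10*d + 2) + 6*d^3 + 11*d^2 - 20*d + 3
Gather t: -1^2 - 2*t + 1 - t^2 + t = -t^2 - t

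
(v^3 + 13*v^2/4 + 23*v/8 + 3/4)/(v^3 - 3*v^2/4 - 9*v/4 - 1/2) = (8*v^3 + 26*v^2 + 23*v + 6)/(2*(4*v^3 - 3*v^2 - 9*v - 2))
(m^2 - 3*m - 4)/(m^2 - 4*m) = (m + 1)/m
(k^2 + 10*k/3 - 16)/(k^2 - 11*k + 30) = (k^2 + 10*k/3 - 16)/(k^2 - 11*k + 30)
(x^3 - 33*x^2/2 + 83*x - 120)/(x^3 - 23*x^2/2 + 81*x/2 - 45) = (x - 8)/(x - 3)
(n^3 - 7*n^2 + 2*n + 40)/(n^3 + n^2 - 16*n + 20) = (n^3 - 7*n^2 + 2*n + 40)/(n^3 + n^2 - 16*n + 20)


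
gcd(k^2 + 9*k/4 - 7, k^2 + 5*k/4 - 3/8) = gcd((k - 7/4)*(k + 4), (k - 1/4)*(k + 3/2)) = 1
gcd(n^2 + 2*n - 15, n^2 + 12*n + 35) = n + 5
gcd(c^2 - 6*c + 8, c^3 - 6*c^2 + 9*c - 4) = c - 4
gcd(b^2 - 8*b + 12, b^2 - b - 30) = b - 6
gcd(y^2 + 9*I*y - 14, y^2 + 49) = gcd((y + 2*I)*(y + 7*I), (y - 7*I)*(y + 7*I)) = y + 7*I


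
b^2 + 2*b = b*(b + 2)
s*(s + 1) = s^2 + s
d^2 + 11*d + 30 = (d + 5)*(d + 6)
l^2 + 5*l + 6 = (l + 2)*(l + 3)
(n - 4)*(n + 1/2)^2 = n^3 - 3*n^2 - 15*n/4 - 1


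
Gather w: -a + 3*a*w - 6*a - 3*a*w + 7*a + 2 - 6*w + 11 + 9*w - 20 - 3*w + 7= 0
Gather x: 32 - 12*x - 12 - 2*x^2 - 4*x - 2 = -2*x^2 - 16*x + 18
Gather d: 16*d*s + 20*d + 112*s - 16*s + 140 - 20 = d*(16*s + 20) + 96*s + 120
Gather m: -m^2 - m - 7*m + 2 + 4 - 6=-m^2 - 8*m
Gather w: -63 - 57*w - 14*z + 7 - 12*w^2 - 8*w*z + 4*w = -12*w^2 + w*(-8*z - 53) - 14*z - 56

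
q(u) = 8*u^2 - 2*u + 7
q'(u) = 16*u - 2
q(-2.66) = 68.92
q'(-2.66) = -44.56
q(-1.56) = 29.59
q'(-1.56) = -26.96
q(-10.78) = 958.23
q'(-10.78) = -174.48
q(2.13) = 39.04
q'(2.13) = 32.08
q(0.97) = 12.59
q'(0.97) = 13.52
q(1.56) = 23.35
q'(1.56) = 22.96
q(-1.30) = 23.12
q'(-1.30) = -22.80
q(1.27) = 17.36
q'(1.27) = 18.32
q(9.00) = 637.00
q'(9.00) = 142.00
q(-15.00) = 1837.00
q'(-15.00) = -242.00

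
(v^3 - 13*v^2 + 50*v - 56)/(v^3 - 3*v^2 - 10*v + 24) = (v - 7)/(v + 3)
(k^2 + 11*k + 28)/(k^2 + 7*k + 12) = (k + 7)/(k + 3)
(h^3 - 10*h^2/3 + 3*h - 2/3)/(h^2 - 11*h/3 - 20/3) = (-3*h^3 + 10*h^2 - 9*h + 2)/(-3*h^2 + 11*h + 20)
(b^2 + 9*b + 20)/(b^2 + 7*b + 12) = (b + 5)/(b + 3)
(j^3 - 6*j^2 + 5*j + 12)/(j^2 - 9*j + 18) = (j^2 - 3*j - 4)/(j - 6)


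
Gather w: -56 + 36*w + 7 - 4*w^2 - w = -4*w^2 + 35*w - 49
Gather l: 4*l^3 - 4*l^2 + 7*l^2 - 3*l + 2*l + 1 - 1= 4*l^3 + 3*l^2 - l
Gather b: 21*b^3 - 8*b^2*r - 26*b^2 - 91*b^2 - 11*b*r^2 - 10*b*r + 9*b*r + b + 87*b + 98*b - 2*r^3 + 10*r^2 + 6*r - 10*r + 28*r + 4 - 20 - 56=21*b^3 + b^2*(-8*r - 117) + b*(-11*r^2 - r + 186) - 2*r^3 + 10*r^2 + 24*r - 72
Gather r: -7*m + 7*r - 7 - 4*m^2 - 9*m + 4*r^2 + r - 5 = -4*m^2 - 16*m + 4*r^2 + 8*r - 12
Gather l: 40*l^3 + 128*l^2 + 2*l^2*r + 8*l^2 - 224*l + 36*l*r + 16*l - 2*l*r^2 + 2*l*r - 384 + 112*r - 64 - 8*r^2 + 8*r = 40*l^3 + l^2*(2*r + 136) + l*(-2*r^2 + 38*r - 208) - 8*r^2 + 120*r - 448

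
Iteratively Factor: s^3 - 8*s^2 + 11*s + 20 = (s - 4)*(s^2 - 4*s - 5) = (s - 4)*(s + 1)*(s - 5)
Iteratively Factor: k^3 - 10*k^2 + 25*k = (k - 5)*(k^2 - 5*k) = k*(k - 5)*(k - 5)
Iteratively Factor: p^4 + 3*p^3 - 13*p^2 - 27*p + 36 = (p + 3)*(p^3 - 13*p + 12) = (p + 3)*(p + 4)*(p^2 - 4*p + 3) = (p - 1)*(p + 3)*(p + 4)*(p - 3)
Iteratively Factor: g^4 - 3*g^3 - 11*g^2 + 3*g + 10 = (g - 5)*(g^3 + 2*g^2 - g - 2) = (g - 5)*(g + 1)*(g^2 + g - 2) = (g - 5)*(g - 1)*(g + 1)*(g + 2)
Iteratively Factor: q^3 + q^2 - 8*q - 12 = (q - 3)*(q^2 + 4*q + 4) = (q - 3)*(q + 2)*(q + 2)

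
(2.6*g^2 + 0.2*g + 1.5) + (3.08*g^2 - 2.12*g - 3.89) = 5.68*g^2 - 1.92*g - 2.39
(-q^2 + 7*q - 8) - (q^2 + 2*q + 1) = -2*q^2 + 5*q - 9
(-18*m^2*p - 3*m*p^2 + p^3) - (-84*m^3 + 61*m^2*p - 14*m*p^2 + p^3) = 84*m^3 - 79*m^2*p + 11*m*p^2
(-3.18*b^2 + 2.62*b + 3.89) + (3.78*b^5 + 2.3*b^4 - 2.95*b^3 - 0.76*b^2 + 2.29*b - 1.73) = 3.78*b^5 + 2.3*b^4 - 2.95*b^3 - 3.94*b^2 + 4.91*b + 2.16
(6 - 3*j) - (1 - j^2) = j^2 - 3*j + 5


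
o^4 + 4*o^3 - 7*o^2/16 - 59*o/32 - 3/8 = (o - 3/4)*(o + 1/4)*(o + 1/2)*(o + 4)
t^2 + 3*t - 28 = (t - 4)*(t + 7)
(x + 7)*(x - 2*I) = x^2 + 7*x - 2*I*x - 14*I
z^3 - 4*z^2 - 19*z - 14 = (z - 7)*(z + 1)*(z + 2)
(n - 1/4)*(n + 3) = n^2 + 11*n/4 - 3/4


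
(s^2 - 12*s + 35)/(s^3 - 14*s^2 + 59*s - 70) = 1/(s - 2)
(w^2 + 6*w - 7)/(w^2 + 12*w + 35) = (w - 1)/(w + 5)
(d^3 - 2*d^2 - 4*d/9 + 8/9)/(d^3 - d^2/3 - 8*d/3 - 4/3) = (d - 2/3)/(d + 1)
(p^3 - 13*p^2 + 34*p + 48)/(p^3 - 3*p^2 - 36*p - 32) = (p - 6)/(p + 4)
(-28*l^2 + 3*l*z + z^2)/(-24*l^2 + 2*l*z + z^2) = (7*l + z)/(6*l + z)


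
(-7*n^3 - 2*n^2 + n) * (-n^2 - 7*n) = 7*n^5 + 51*n^4 + 13*n^3 - 7*n^2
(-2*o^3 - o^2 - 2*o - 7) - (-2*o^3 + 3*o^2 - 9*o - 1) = -4*o^2 + 7*o - 6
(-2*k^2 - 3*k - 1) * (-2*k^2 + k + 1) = 4*k^4 + 4*k^3 - 3*k^2 - 4*k - 1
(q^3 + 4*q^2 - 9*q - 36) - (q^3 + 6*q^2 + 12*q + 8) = -2*q^2 - 21*q - 44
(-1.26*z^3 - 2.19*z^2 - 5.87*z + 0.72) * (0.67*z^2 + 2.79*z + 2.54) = -0.8442*z^5 - 4.9827*z^4 - 13.2434*z^3 - 21.4575*z^2 - 12.901*z + 1.8288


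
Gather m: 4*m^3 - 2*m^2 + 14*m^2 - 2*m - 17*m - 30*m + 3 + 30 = 4*m^3 + 12*m^2 - 49*m + 33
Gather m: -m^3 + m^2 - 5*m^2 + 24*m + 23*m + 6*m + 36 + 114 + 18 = -m^3 - 4*m^2 + 53*m + 168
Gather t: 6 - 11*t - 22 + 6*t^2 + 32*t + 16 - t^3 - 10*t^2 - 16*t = -t^3 - 4*t^2 + 5*t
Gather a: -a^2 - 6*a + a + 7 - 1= -a^2 - 5*a + 6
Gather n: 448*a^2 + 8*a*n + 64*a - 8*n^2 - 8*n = 448*a^2 + 64*a - 8*n^2 + n*(8*a - 8)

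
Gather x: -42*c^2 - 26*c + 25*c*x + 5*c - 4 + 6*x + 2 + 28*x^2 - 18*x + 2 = -42*c^2 - 21*c + 28*x^2 + x*(25*c - 12)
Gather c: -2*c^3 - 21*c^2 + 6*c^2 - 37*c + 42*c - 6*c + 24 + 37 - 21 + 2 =-2*c^3 - 15*c^2 - c + 42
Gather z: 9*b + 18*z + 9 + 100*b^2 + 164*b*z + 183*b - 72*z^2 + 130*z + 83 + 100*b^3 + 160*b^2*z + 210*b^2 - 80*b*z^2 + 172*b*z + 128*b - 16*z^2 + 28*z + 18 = 100*b^3 + 310*b^2 + 320*b + z^2*(-80*b - 88) + z*(160*b^2 + 336*b + 176) + 110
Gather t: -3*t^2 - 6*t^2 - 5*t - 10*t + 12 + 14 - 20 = -9*t^2 - 15*t + 6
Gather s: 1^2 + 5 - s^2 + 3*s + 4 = -s^2 + 3*s + 10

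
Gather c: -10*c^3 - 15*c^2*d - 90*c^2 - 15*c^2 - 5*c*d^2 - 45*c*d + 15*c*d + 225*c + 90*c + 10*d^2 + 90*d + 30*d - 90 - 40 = -10*c^3 + c^2*(-15*d - 105) + c*(-5*d^2 - 30*d + 315) + 10*d^2 + 120*d - 130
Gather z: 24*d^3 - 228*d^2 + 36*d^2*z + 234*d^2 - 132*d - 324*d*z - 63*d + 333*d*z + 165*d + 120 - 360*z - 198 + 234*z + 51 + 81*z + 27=24*d^3 + 6*d^2 - 30*d + z*(36*d^2 + 9*d - 45)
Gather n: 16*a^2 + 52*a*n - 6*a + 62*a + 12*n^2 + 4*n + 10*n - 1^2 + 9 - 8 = 16*a^2 + 56*a + 12*n^2 + n*(52*a + 14)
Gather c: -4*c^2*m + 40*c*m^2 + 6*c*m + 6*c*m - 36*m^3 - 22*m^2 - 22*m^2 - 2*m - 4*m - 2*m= -4*c^2*m + c*(40*m^2 + 12*m) - 36*m^3 - 44*m^2 - 8*m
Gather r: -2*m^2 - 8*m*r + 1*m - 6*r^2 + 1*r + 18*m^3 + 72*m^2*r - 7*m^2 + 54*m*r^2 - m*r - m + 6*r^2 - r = 18*m^3 - 9*m^2 + 54*m*r^2 + r*(72*m^2 - 9*m)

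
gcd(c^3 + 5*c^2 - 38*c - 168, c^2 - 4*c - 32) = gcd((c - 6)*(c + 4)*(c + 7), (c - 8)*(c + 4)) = c + 4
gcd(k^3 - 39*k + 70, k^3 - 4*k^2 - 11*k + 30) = k^2 - 7*k + 10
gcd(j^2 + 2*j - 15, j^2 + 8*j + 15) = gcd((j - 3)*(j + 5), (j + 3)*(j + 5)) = j + 5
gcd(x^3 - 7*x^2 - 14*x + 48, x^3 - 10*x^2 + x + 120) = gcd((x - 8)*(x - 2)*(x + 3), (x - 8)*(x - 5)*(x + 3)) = x^2 - 5*x - 24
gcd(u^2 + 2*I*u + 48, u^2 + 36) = u - 6*I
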